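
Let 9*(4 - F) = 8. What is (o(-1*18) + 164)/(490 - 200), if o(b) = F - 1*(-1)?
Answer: 1513/2610 ≈ 0.57969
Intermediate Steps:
F = 28/9 (F = 4 - ⅑*8 = 4 - 8/9 = 28/9 ≈ 3.1111)
o(b) = 37/9 (o(b) = 28/9 - 1*(-1) = 28/9 + 1 = 37/9)
(o(-1*18) + 164)/(490 - 200) = (37/9 + 164)/(490 - 200) = (1513/9)/290 = (1513/9)*(1/290) = 1513/2610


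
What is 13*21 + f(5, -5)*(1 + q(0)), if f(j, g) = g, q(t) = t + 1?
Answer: 263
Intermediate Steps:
q(t) = 1 + t
13*21 + f(5, -5)*(1 + q(0)) = 13*21 - 5*(1 + (1 + 0)) = 273 - 5*(1 + 1) = 273 - 5*2 = 273 - 10 = 263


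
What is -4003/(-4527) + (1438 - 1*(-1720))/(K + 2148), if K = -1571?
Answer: 16605997/2612079 ≈ 6.3574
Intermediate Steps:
-4003/(-4527) + (1438 - 1*(-1720))/(K + 2148) = -4003/(-4527) + (1438 - 1*(-1720))/(-1571 + 2148) = -4003*(-1/4527) + (1438 + 1720)/577 = 4003/4527 + 3158*(1/577) = 4003/4527 + 3158/577 = 16605997/2612079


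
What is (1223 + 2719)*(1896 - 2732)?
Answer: -3295512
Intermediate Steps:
(1223 + 2719)*(1896 - 2732) = 3942*(-836) = -3295512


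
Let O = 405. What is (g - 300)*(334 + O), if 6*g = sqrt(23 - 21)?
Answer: -221700 + 739*sqrt(2)/6 ≈ -2.2153e+5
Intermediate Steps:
g = sqrt(2)/6 (g = sqrt(23 - 21)/6 = sqrt(2)/6 ≈ 0.23570)
(g - 300)*(334 + O) = (sqrt(2)/6 - 300)*(334 + 405) = (-300 + sqrt(2)/6)*739 = -221700 + 739*sqrt(2)/6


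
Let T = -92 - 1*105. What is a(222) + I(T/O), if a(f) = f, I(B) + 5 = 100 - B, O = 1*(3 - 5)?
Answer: 437/2 ≈ 218.50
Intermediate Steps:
T = -197 (T = -92 - 105 = -197)
O = -2 (O = 1*(-2) = -2)
I(B) = 95 - B (I(B) = -5 + (100 - B) = 95 - B)
a(222) + I(T/O) = 222 + (95 - (-197)/(-2)) = 222 + (95 - (-197)*(-1)/2) = 222 + (95 - 1*197/2) = 222 + (95 - 197/2) = 222 - 7/2 = 437/2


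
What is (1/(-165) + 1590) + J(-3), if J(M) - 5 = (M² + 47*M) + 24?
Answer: 245354/165 ≈ 1487.0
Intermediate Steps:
J(M) = 29 + M² + 47*M (J(M) = 5 + ((M² + 47*M) + 24) = 5 + (24 + M² + 47*M) = 29 + M² + 47*M)
(1/(-165) + 1590) + J(-3) = (1/(-165) + 1590) + (29 + (-3)² + 47*(-3)) = (-1/165 + 1590) + (29 + 9 - 141) = 262349/165 - 103 = 245354/165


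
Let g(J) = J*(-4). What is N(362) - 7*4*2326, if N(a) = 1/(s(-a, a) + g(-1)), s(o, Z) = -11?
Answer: -455897/7 ≈ -65128.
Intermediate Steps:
g(J) = -4*J
N(a) = -1/7 (N(a) = 1/(-11 - 4*(-1)) = 1/(-11 + 4) = 1/(-7) = -1/7)
N(362) - 7*4*2326 = -1/7 - 7*4*2326 = -1/7 - 28*2326 = -1/7 - 65128 = -455897/7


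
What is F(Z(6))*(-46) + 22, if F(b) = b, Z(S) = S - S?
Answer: 22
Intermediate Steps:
Z(S) = 0
F(Z(6))*(-46) + 22 = 0*(-46) + 22 = 0 + 22 = 22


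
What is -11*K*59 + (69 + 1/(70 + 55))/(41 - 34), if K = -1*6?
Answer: 3415876/875 ≈ 3903.9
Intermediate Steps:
K = -6
-11*K*59 + (69 + 1/(70 + 55))/(41 - 34) = -11*(-6)*59 + (69 + 1/(70 + 55))/(41 - 34) = 66*59 + (69 + 1/125)/7 = 3894 + (69 + 1/125)*(⅐) = 3894 + (8626/125)*(⅐) = 3894 + 8626/875 = 3415876/875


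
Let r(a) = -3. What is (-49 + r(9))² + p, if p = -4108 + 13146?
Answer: 11742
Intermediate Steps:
p = 9038
(-49 + r(9))² + p = (-49 - 3)² + 9038 = (-52)² + 9038 = 2704 + 9038 = 11742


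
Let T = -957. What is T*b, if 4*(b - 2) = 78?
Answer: -41151/2 ≈ -20576.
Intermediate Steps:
b = 43/2 (b = 2 + (¼)*78 = 2 + 39/2 = 43/2 ≈ 21.500)
T*b = -957*43/2 = -41151/2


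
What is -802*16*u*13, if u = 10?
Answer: -1668160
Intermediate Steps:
-802*16*u*13 = -802*16*10*13 = -128320*13 = -802*2080 = -1668160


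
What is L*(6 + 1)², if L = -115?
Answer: -5635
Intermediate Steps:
L*(6 + 1)² = -115*(6 + 1)² = -115*7² = -115*49 = -5635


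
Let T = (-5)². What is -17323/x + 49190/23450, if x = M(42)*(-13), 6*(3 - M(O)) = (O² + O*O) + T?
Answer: -505199/3078985 ≈ -0.16408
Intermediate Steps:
T = 25
M(O) = -7/6 - O²/3 (M(O) = 3 - ((O² + O*O) + 25)/6 = 3 - ((O² + O²) + 25)/6 = 3 - (2*O² + 25)/6 = 3 - (25 + 2*O²)/6 = 3 + (-25/6 - O²/3) = -7/6 - O²/3)
x = 45955/6 (x = (-7/6 - ⅓*42²)*(-13) = (-7/6 - ⅓*1764)*(-13) = (-7/6 - 588)*(-13) = -3535/6*(-13) = 45955/6 ≈ 7659.2)
-17323/x + 49190/23450 = -17323/45955/6 + 49190/23450 = -17323*6/45955 + 49190*(1/23450) = -103938/45955 + 4919/2345 = -505199/3078985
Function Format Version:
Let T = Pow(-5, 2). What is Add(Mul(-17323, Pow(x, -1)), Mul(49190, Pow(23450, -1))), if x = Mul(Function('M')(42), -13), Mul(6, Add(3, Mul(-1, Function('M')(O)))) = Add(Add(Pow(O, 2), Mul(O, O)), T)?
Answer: Rational(-505199, 3078985) ≈ -0.16408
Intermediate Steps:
T = 25
Function('M')(O) = Add(Rational(-7, 6), Mul(Rational(-1, 3), Pow(O, 2))) (Function('M')(O) = Add(3, Mul(Rational(-1, 6), Add(Add(Pow(O, 2), Mul(O, O)), 25))) = Add(3, Mul(Rational(-1, 6), Add(Add(Pow(O, 2), Pow(O, 2)), 25))) = Add(3, Mul(Rational(-1, 6), Add(Mul(2, Pow(O, 2)), 25))) = Add(3, Mul(Rational(-1, 6), Add(25, Mul(2, Pow(O, 2))))) = Add(3, Add(Rational(-25, 6), Mul(Rational(-1, 3), Pow(O, 2)))) = Add(Rational(-7, 6), Mul(Rational(-1, 3), Pow(O, 2))))
x = Rational(45955, 6) (x = Mul(Add(Rational(-7, 6), Mul(Rational(-1, 3), Pow(42, 2))), -13) = Mul(Add(Rational(-7, 6), Mul(Rational(-1, 3), 1764)), -13) = Mul(Add(Rational(-7, 6), -588), -13) = Mul(Rational(-3535, 6), -13) = Rational(45955, 6) ≈ 7659.2)
Add(Mul(-17323, Pow(x, -1)), Mul(49190, Pow(23450, -1))) = Add(Mul(-17323, Pow(Rational(45955, 6), -1)), Mul(49190, Pow(23450, -1))) = Add(Mul(-17323, Rational(6, 45955)), Mul(49190, Rational(1, 23450))) = Add(Rational(-103938, 45955), Rational(4919, 2345)) = Rational(-505199, 3078985)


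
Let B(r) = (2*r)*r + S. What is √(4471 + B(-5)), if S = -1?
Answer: 2*√1130 ≈ 67.231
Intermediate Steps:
B(r) = -1 + 2*r² (B(r) = (2*r)*r - 1 = 2*r² - 1 = -1 + 2*r²)
√(4471 + B(-5)) = √(4471 + (-1 + 2*(-5)²)) = √(4471 + (-1 + 2*25)) = √(4471 + (-1 + 50)) = √(4471 + 49) = √4520 = 2*√1130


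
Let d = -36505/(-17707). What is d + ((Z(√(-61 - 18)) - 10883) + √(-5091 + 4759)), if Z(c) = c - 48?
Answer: -193518712/17707 + I*√79 + 2*I*√83 ≈ -10929.0 + 27.109*I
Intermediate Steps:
Z(c) = -48 + c
d = 36505/17707 (d = -36505*(-1/17707) = 36505/17707 ≈ 2.0616)
d + ((Z(√(-61 - 18)) - 10883) + √(-5091 + 4759)) = 36505/17707 + (((-48 + √(-61 - 18)) - 10883) + √(-5091 + 4759)) = 36505/17707 + (((-48 + √(-79)) - 10883) + √(-332)) = 36505/17707 + (((-48 + I*√79) - 10883) + 2*I*√83) = 36505/17707 + ((-10931 + I*√79) + 2*I*√83) = 36505/17707 + (-10931 + I*√79 + 2*I*√83) = -193518712/17707 + I*√79 + 2*I*√83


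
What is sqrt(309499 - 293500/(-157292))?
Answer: 26*sqrt(707959573746)/39323 ≈ 556.33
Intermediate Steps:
sqrt(309499 - 293500/(-157292)) = sqrt(309499 - 293500*(-1/157292)) = sqrt(309499 + 73375/39323) = sqrt(12170502552/39323) = 26*sqrt(707959573746)/39323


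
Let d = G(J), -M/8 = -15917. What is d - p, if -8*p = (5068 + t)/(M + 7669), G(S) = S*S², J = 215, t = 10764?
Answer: 1341730318854/135005 ≈ 9.9384e+6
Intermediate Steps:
M = 127336 (M = -8*(-15917) = 127336)
G(S) = S³
d = 9938375 (d = 215³ = 9938375)
p = -1979/135005 (p = -(5068 + 10764)/(8*(127336 + 7669)) = -1979/135005 ≈ -0.014659)
d - p = 9938375 - 1*(-1979/135005) = 9938375 + 1979/135005 = 1341730318854/135005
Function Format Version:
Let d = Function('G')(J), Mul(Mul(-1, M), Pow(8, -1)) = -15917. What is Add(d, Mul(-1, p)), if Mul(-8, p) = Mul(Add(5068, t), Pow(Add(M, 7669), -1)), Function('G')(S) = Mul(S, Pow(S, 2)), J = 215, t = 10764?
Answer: Rational(1341730318854, 135005) ≈ 9.9384e+6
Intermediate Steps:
M = 127336 (M = Mul(-8, -15917) = 127336)
Function('G')(S) = Pow(S, 3)
d = 9938375 (d = Pow(215, 3) = 9938375)
p = Rational(-1979, 135005) (p = Mul(Rational(-1, 8), Mul(Add(5068, 10764), Pow(Add(127336, 7669), -1))) = Mul(Rational(-1, 8), Mul(15832, Pow(135005, -1))) = Mul(Rational(-1, 8), Mul(15832, Rational(1, 135005))) = Mul(Rational(-1, 8), Rational(15832, 135005)) = Rational(-1979, 135005) ≈ -0.014659)
Add(d, Mul(-1, p)) = Add(9938375, Mul(-1, Rational(-1979, 135005))) = Add(9938375, Rational(1979, 135005)) = Rational(1341730318854, 135005)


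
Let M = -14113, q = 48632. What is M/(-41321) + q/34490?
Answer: 1248140121/712580645 ≈ 1.7516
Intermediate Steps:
M/(-41321) + q/34490 = -14113/(-41321) + 48632/34490 = -14113*(-1/41321) + 48632*(1/34490) = 14113/41321 + 24316/17245 = 1248140121/712580645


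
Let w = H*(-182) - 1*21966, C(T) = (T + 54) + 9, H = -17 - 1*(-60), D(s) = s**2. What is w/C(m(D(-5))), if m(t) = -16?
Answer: -29792/47 ≈ -633.87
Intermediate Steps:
H = 43 (H = -17 + 60 = 43)
C(T) = 63 + T (C(T) = (54 + T) + 9 = 63 + T)
w = -29792 (w = 43*(-182) - 1*21966 = -7826 - 21966 = -29792)
w/C(m(D(-5))) = -29792/(63 - 16) = -29792/47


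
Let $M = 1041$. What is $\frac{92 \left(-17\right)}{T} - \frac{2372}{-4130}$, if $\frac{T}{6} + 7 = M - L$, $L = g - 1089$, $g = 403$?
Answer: $\frac{450493}{1065540} \approx 0.42278$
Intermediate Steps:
$L = -686$ ($L = 403 - 1089 = -686$)
$T = 10320$ ($T = -42 + 6 \left(1041 - -686\right) = -42 + 6 \left(1041 + 686\right) = -42 + 6 \cdot 1727 = -42 + 10362 = 10320$)
$\frac{92 \left(-17\right)}{T} - \frac{2372}{-4130} = \frac{92 \left(-17\right)}{10320} - \frac{2372}{-4130} = \left(-1564\right) \frac{1}{10320} - - \frac{1186}{2065} = - \frac{391}{2580} + \frac{1186}{2065} = \frac{450493}{1065540}$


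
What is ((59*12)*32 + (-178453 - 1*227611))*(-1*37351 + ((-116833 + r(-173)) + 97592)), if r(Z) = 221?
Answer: 21613092368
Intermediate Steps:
((59*12)*32 + (-178453 - 1*227611))*(-1*37351 + ((-116833 + r(-173)) + 97592)) = ((59*12)*32 + (-178453 - 1*227611))*(-1*37351 + ((-116833 + 221) + 97592)) = (708*32 + (-178453 - 227611))*(-37351 + (-116612 + 97592)) = (22656 - 406064)*(-37351 - 19020) = -383408*(-56371) = 21613092368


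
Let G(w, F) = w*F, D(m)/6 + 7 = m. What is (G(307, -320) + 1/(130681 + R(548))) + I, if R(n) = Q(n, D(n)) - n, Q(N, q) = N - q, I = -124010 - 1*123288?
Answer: -44033635029/127435 ≈ -3.4554e+5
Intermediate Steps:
D(m) = -42 + 6*m
I = -247298 (I = -124010 - 123288 = -247298)
G(w, F) = F*w
R(n) = 42 - 6*n (R(n) = (n - (-42 + 6*n)) - n = (n + (42 - 6*n)) - n = (42 - 5*n) - n = 42 - 6*n)
(G(307, -320) + 1/(130681 + R(548))) + I = (-320*307 + 1/(130681 + (42 - 6*548))) - 247298 = (-98240 + 1/(130681 + (42 - 3288))) - 247298 = (-98240 + 1/(130681 - 3246)) - 247298 = (-98240 + 1/127435) - 247298 = -12519214399/127435 - 247298 = -44033635029/127435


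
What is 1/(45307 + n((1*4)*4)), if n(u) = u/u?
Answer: 1/45308 ≈ 2.2071e-5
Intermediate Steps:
n(u) = 1
1/(45307 + n((1*4)*4)) = 1/(45307 + 1) = 1/45308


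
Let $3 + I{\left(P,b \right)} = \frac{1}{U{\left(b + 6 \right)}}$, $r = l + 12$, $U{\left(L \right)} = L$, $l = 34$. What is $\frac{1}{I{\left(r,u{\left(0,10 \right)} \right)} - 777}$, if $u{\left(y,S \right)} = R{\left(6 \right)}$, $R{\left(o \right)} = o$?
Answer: $- \frac{12}{9359} \approx -0.0012822$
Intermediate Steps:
$u{\left(y,S \right)} = 6$
$r = 46$ ($r = 34 + 12 = 46$)
$I{\left(P,b \right)} = -3 + \frac{1}{6 + b}$ ($I{\left(P,b \right)} = -3 + \frac{1}{b + 6} = -3 + \frac{1}{6 + b}$)
$\frac{1}{I{\left(r,u{\left(0,10 \right)} \right)} - 777} = \frac{1}{\frac{-17 - 18}{6 + 6} - 777} = \frac{1}{\frac{-17 - 18}{12} - 777} = \frac{1}{\frac{1}{12} \left(-35\right) - 777} = \frac{1}{- \frac{35}{12} - 777} = \frac{1}{- \frac{9359}{12}} = - \frac{12}{9359}$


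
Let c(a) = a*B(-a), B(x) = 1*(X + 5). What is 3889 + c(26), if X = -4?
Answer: 3915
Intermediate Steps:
B(x) = 1 (B(x) = 1*(-4 + 5) = 1*1 = 1)
c(a) = a (c(a) = a*1 = a)
3889 + c(26) = 3889 + 26 = 3915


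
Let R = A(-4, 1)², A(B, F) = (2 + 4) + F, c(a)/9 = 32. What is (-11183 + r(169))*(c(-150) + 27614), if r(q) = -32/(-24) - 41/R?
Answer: -6552298408/21 ≈ -3.1201e+8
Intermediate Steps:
c(a) = 288 (c(a) = 9*32 = 288)
A(B, F) = 6 + F
R = 49 (R = (6 + 1)² = 7² = 49)
r(q) = 73/147 (r(q) = -32/(-24) - 41/49 = -32*(-1/24) - 41*1/49 = 4/3 - 41/49 = 73/147)
(-11183 + r(169))*(c(-150) + 27614) = (-11183 + 73/147)*(288 + 27614) = -1643828/147*27902 = -6552298408/21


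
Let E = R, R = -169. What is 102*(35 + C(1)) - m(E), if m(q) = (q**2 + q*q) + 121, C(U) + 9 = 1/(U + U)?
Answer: -54540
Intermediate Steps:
C(U) = -9 + 1/(2*U) (C(U) = -9 + 1/(U + U) = -9 + 1/(2*U))
E = -169
m(q) = 121 + 2*q**2 (m(q) = (q**2 + q**2) + 121 = 2*q**2 + 121 = 121 + 2*q**2)
102*(35 + C(1)) - m(E) = 102*(35 + (-9 + (1/2)/1)) - (121 + 2*(-169)**2) = 102*(35 + (-9 + (1/2)*1)) - (121 + 2*28561) = 102*(35 + (-9 + 1/2)) - (121 + 57122) = 102*(35 - 17/2) - 1*57243 = 102*(53/2) - 57243 = 2703 - 57243 = -54540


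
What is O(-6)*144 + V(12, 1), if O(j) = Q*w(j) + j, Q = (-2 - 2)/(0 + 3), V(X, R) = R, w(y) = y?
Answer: 289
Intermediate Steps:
Q = -4/3 ≈ -1.3333
O(j) = -j/3 (O(j) = -4*j/3 + j = -j/3)
O(-6)*144 + V(12, 1) = -⅓*(-6)*144 + 1 = 2*144 + 1 = 288 + 1 = 289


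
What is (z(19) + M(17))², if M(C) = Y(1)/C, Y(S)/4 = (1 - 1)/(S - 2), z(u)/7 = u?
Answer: 17689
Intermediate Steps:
z(u) = 7*u
Y(S) = 0 (Y(S) = 4*((1 - 1)/(S - 2)) = 4*(0/(-2 + S)) = 4*0 = 0)
M(C) = 0 (M(C) = 0/C = 0)
(z(19) + M(17))² = (7*19 + 0)² = (133 + 0)² = 133² = 17689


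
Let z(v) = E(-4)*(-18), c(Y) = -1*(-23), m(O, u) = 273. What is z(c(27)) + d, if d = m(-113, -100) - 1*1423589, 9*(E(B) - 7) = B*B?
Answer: -1423474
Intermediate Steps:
E(B) = 7 + B**2/9 (E(B) = 7 + (B*B)/9 = 7 + B**2/9)
c(Y) = 23
z(v) = -158 (z(v) = (7 + (1/9)*(-4)**2)*(-18) = (7 + (1/9)*16)*(-18) = (7 + 16/9)*(-18) = (79/9)*(-18) = -158)
d = -1423316 (d = 273 - 1*1423589 = 273 - 1423589 = -1423316)
z(c(27)) + d = -158 - 1423316 = -1423474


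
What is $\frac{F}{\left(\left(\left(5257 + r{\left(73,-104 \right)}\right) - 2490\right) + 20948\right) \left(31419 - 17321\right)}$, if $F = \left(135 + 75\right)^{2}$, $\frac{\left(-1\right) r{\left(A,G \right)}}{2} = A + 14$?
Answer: $\frac{150}{1128847} \approx 0.00013288$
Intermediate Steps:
$r{\left(A,G \right)} = -28 - 2 A$ ($r{\left(A,G \right)} = - 2 \left(A + 14\right) = - 2 \left(14 + A\right) = -28 - 2 A$)
$F = 44100$ ($F = 210^{2} = 44100$)
$\frac{F}{\left(\left(\left(5257 + r{\left(73,-104 \right)}\right) - 2490\right) + 20948\right) \left(31419 - 17321\right)} = \frac{44100}{\left(\left(\left(5257 - 174\right) - 2490\right) + 20948\right) \left(31419 - 17321\right)} = \frac{44100}{\left(\left(\left(5257 - 174\right) - 2490\right) + 20948\right) 14098} = \frac{44100}{\left(\left(5083 - 2490\right) + 20948\right) 14098} = \frac{44100}{\left(2593 + 20948\right) 14098} = \frac{44100}{23541 \cdot 14098} = \frac{44100}{331881018} = 44100 \cdot \frac{1}{331881018} = \frac{150}{1128847}$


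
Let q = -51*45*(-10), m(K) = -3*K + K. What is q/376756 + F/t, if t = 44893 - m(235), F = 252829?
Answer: 48147961787/8545391214 ≈ 5.6344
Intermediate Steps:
m(K) = -2*K
t = 45363 (t = 44893 - (-2)*235 = 44893 - 1*(-470) = 44893 + 470 = 45363)
q = 22950 (q = -2295*(-10) = 22950)
q/376756 + F/t = 22950/376756 + 252829/45363 = 22950*(1/376756) + 252829*(1/45363) = 11475/188378 + 252829/45363 = 48147961787/8545391214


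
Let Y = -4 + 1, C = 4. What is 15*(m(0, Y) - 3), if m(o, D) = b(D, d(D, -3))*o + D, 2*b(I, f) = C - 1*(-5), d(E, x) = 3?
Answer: -90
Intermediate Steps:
b(I, f) = 9/2 (b(I, f) = (4 - 1*(-5))/2 = (4 + 5)/2 = (1/2)*9 = 9/2)
Y = -3
m(o, D) = D + 9*o/2 (m(o, D) = 9*o/2 + D = D + 9*o/2)
15*(m(0, Y) - 3) = 15*((-3 + (9/2)*0) - 3) = 15*((-3 + 0) - 3) = 15*(-3 - 3) = 15*(-6) = -90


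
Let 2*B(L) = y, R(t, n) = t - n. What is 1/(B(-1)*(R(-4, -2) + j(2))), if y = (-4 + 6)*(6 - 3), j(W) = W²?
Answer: ⅙ ≈ 0.16667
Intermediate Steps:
y = 6 (y = 2*3 = 6)
B(L) = 3 (B(L) = (½)*6 = 3)
1/(B(-1)*(R(-4, -2) + j(2))) = 1/(3*((-4 - 1*(-2)) + 2²)) = 1/(3*((-4 + 2) + 4)) = 1/(3*(-2 + 4)) = 1/(3*2) = 1/6 = ⅙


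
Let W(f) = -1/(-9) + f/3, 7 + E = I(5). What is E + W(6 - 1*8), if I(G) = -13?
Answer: -185/9 ≈ -20.556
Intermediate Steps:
E = -20 (E = -7 - 13 = -20)
W(f) = ⅑ + f/3 (W(f) = -1*(-⅑) + f*(⅓) = ⅑ + f/3)
E + W(6 - 1*8) = -20 + (⅑ + (6 - 1*8)/3) = -20 + (⅑ + (6 - 8)/3) = -20 + (⅑ + (⅓)*(-2)) = -20 + (⅑ - ⅔) = -20 - 5/9 = -185/9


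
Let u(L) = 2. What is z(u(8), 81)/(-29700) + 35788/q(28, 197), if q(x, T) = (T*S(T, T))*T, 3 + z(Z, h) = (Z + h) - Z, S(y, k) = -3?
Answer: -59554717/192104550 ≈ -0.31001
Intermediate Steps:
z(Z, h) = -3 + h (z(Z, h) = -3 + ((Z + h) - Z) = -3 + h)
q(x, T) = -3*T² (q(x, T) = (T*(-3))*T = (-3*T)*T = -3*T²)
z(u(8), 81)/(-29700) + 35788/q(28, 197) = (-3 + 81)/(-29700) + 35788/((-3*197²)) = 78*(-1/29700) + 35788/((-3*38809)) = -13/4950 + 35788/(-116427) = -13/4950 + 35788*(-1/116427) = -13/4950 - 35788/116427 = -59554717/192104550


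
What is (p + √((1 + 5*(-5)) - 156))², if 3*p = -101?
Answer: 8581/9 - 404*I*√5 ≈ 953.44 - 903.37*I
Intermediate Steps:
p = -101/3 (p = (⅓)*(-101) = -101/3 ≈ -33.667)
(p + √((1 + 5*(-5)) - 156))² = (-101/3 + √((1 + 5*(-5)) - 156))² = (-101/3 + √((1 - 25) - 156))² = (-101/3 + √(-24 - 156))² = (-101/3 + √(-180))² = (-101/3 + 6*I*√5)²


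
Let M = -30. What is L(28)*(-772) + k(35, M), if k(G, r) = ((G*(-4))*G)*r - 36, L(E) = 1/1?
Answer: 146192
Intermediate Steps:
L(E) = 1
k(G, r) = -36 - 4*r*G**2 (k(G, r) = ((-4*G)*G)*r - 36 = (-4*G**2)*r - 36 = -4*r*G**2 - 36 = -36 - 4*r*G**2)
L(28)*(-772) + k(35, M) = 1*(-772) + (-36 - 4*(-30)*35**2) = -772 + (-36 - 4*(-30)*1225) = -772 + (-36 + 147000) = -772 + 146964 = 146192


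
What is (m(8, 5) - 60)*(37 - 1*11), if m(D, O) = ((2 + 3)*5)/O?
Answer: -1430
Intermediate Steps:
m(D, O) = 25/O (m(D, O) = (5*5)/O = 25/O)
(m(8, 5) - 60)*(37 - 1*11) = (25/5 - 60)*(37 - 1*11) = (25*(1/5) - 60)*(37 - 11) = (5 - 60)*26 = -55*26 = -1430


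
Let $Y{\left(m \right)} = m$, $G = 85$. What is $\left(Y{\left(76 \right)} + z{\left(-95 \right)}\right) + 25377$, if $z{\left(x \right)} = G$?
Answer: $25538$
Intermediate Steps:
$z{\left(x \right)} = 85$
$\left(Y{\left(76 \right)} + z{\left(-95 \right)}\right) + 25377 = \left(76 + 85\right) + 25377 = 161 + 25377 = 25538$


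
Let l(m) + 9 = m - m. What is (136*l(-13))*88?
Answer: -107712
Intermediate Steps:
l(m) = -9 (l(m) = -9 + (m - m) = -9 + 0 = -9)
(136*l(-13))*88 = (136*(-9))*88 = -1224*88 = -107712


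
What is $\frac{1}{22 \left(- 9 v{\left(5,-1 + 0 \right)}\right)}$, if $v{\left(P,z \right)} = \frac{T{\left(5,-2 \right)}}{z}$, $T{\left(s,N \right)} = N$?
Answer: $- \frac{1}{396} \approx -0.0025253$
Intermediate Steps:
$v{\left(P,z \right)} = - \frac{2}{z}$
$\frac{1}{22 \left(- 9 v{\left(5,-1 + 0 \right)}\right)} = \frac{1}{22 \left(- 9 \left(- \frac{2}{-1 + 0}\right)\right)} = \frac{1}{22 \left(- 9 \left(- \frac{2}{-1}\right)\right)} = \frac{1}{22 \left(- 9 \left(\left(-2\right) \left(-1\right)\right)\right)} = \frac{1}{22 \left(\left(-9\right) 2\right)} = \frac{1}{22 \left(-18\right)} = \frac{1}{-396} = - \frac{1}{396}$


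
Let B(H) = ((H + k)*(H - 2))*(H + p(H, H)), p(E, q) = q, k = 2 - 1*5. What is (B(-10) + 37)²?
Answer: 9504889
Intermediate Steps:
k = -3 (k = 2 - 5 = -3)
B(H) = 2*H*(-3 + H)*(-2 + H) (B(H) = ((H - 3)*(H - 2))*(H + H) = ((-3 + H)*(-2 + H))*(2*H) = 2*H*(-3 + H)*(-2 + H))
(B(-10) + 37)² = (2*(-10)*(6 + (-10)² - 5*(-10)) + 37)² = (2*(-10)*(6 + 100 + 50) + 37)² = (2*(-10)*156 + 37)² = (-3120 + 37)² = (-3083)² = 9504889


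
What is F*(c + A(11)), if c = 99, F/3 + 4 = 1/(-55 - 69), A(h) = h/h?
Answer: -37275/31 ≈ -1202.4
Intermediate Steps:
A(h) = 1
F = -1491/124 (F = -12 + 3/(-55 - 69) = -12 + 3/(-124) = -12 + 3*(-1/124) = -12 - 3/124 = -1491/124 ≈ -12.024)
F*(c + A(11)) = -1491*(99 + 1)/124 = -1491/124*100 = -37275/31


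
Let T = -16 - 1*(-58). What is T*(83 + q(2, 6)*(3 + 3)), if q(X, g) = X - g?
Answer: 2478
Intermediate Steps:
T = 42 (T = -16 + 58 = 42)
T*(83 + q(2, 6)*(3 + 3)) = 42*(83 + (2 - 1*6)*(3 + 3)) = 42*(83 + (2 - 6)*6) = 42*(83 - 4*6) = 42*(83 - 24) = 42*59 = 2478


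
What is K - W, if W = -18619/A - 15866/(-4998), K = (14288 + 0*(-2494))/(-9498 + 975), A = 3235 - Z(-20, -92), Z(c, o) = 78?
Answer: 3351838496/3201946209 ≈ 1.0468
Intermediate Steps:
A = 3157 (A = 3235 - 1*78 = 3235 - 78 = 3157)
K = -14288/8523 (K = (14288 + 0)/(-8523) = 14288*(-1/8523) = -14288/8523 ≈ -1.6764)
W = -3069200/1127049 (W = -18619/3157 - 15866/(-4998) = -18619*1/3157 - 15866*(-1/4998) = -18619/3157 + 7933/2499 = -3069200/1127049 ≈ -2.7232)
K - W = -14288/8523 - 1*(-3069200/1127049) = -14288/8523 + 3069200/1127049 = 3351838496/3201946209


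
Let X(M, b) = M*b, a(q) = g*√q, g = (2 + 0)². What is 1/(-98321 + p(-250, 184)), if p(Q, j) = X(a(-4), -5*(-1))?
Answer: -98321/9667020641 - 40*I/9667020641 ≈ -1.0171e-5 - 4.1378e-9*I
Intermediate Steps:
g = 4 (g = 2² = 4)
a(q) = 4*√q
p(Q, j) = 40*I (p(Q, j) = (4*√(-4))*(-5*(-1)) = (4*(2*I))*5 = (8*I)*5 = 40*I)
1/(-98321 + p(-250, 184)) = 1/(-98321 + 40*I) = (-98321 - 40*I)/9667020641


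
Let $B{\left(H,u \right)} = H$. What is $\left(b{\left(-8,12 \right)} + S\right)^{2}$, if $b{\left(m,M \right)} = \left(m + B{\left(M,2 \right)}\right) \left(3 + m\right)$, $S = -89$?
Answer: $11881$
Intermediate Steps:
$b{\left(m,M \right)} = \left(3 + m\right) \left(M + m\right)$ ($b{\left(m,M \right)} = \left(m + M\right) \left(3 + m\right) = \left(M + m\right) \left(3 + m\right) = \left(3 + m\right) \left(M + m\right)$)
$\left(b{\left(-8,12 \right)} + S\right)^{2} = \left(\left(\left(-8\right)^{2} + 3 \cdot 12 + 3 \left(-8\right) + 12 \left(-8\right)\right) - 89\right)^{2} = \left(\left(64 + 36 - 24 - 96\right) - 89\right)^{2} = \left(-20 - 89\right)^{2} = \left(-109\right)^{2} = 11881$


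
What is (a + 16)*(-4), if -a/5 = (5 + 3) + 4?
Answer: 176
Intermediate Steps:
a = -60 (a = -5*((5 + 3) + 4) = -5*(8 + 4) = -5*12 = -60)
(a + 16)*(-4) = (-60 + 16)*(-4) = -44*(-4) = 176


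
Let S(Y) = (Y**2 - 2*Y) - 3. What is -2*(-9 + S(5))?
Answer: -6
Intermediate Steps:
S(Y) = -3 + Y**2 - 2*Y
-2*(-9 + S(5)) = -2*(-9 + (-3 + 5**2 - 2*5)) = -2*(-9 + (-3 + 25 - 10)) = -2*(-9 + 12) = -2*3 = -6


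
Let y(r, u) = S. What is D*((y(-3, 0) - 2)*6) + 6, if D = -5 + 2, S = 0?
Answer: 42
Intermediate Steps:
y(r, u) = 0
D = -3
D*((y(-3, 0) - 2)*6) + 6 = -3*(0 - 2)*6 + 6 = -(-6)*6 + 6 = -3*(-12) + 6 = 36 + 6 = 42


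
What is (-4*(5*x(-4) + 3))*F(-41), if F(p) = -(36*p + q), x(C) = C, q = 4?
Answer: 100096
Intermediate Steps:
F(p) = -4 - 36*p (F(p) = -(36*p + 4) = -(4 + 36*p) = -4 - 36*p)
(-4*(5*x(-4) + 3))*F(-41) = (-4*(5*(-4) + 3))*(-4 - 36*(-41)) = (-4*(-20 + 3))*(-4 + 1476) = -4*(-17)*1472 = 68*1472 = 100096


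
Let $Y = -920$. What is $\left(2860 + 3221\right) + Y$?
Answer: $5161$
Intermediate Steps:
$\left(2860 + 3221\right) + Y = \left(2860 + 3221\right) - 920 = 6081 - 920 = 5161$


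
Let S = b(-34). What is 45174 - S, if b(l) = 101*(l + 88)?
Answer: 39720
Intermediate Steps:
b(l) = 8888 + 101*l (b(l) = 101*(88 + l) = 8888 + 101*l)
S = 5454 (S = 8888 + 101*(-34) = 8888 - 3434 = 5454)
45174 - S = 45174 - 1*5454 = 45174 - 5454 = 39720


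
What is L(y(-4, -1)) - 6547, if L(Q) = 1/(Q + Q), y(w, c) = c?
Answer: -13095/2 ≈ -6547.5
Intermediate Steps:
L(Q) = 1/(2*Q)
L(y(-4, -1)) - 6547 = (½)/(-1) - 6547 = (½)*(-1) - 6547 = -½ - 6547 = -13095/2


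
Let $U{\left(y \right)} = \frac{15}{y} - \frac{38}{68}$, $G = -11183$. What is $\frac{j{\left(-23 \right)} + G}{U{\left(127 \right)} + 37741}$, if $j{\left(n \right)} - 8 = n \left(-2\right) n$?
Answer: $- \frac{52822094}{162963735} \approx -0.32413$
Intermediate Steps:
$U{\left(y \right)} = - \frac{19}{34} + \frac{15}{y}$ ($U{\left(y \right)} = \frac{15}{y} - \frac{19}{34} = - \frac{19}{34} + \frac{15}{y}$)
$j{\left(n \right)} = 8 - 2 n^{2}$ ($j{\left(n \right)} = 8 + n \left(-2\right) n = 8 + - 2 n n = 8 - 2 n^{2}$)
$\frac{j{\left(-23 \right)} + G}{U{\left(127 \right)} + 37741} = \frac{\left(8 - 2 \left(-23\right)^{2}\right) - 11183}{\left(- \frac{19}{34} + \frac{15}{127}\right) + 37741} = \frac{\left(8 - 1058\right) - 11183}{\left(- \frac{19}{34} + 15 \cdot \frac{1}{127}\right) + 37741} = \frac{\left(8 - 1058\right) - 11183}{\left(- \frac{19}{34} + \frac{15}{127}\right) + 37741} = \frac{-1050 - 11183}{- \frac{1903}{4318} + 37741} = - \frac{12233}{\frac{162963735}{4318}} = \left(-12233\right) \frac{4318}{162963735} = - \frac{52822094}{162963735}$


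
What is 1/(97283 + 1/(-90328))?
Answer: 90328/8787378823 ≈ 1.0279e-5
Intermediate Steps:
1/(97283 + 1/(-90328)) = 1/(97283 - 1/90328) = 1/(8787378823/90328) = 90328/8787378823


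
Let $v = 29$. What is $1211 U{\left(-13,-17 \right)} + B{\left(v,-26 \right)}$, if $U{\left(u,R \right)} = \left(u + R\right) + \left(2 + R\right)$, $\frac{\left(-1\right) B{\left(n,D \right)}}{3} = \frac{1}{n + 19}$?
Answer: $- \frac{871921}{16} \approx -54495.0$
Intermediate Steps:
$B{\left(n,D \right)} = - \frac{3}{19 + n}$ ($B{\left(n,D \right)} = - \frac{3}{n + 19} = - \frac{3}{19 + n}$)
$U{\left(u,R \right)} = 2 + u + 2 R$ ($U{\left(u,R \right)} = \left(R + u\right) + \left(2 + R\right) = 2 + u + 2 R$)
$1211 U{\left(-13,-17 \right)} + B{\left(v,-26 \right)} = 1211 \left(2 - 13 + 2 \left(-17\right)\right) - \frac{3}{19 + 29} = 1211 \left(2 - 13 - 34\right) - \frac{3}{48} = 1211 \left(-45\right) - \frac{1}{16} = -54495 - \frac{1}{16} = - \frac{871921}{16}$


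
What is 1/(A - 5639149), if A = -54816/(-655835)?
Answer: -655835/3698351229599 ≈ -1.7733e-7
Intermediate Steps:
A = 54816/655835 (A = -54816*(-1/655835) = 54816/655835 ≈ 0.083582)
1/(A - 5639149) = 1/(54816/655835 - 5639149) = 1/(-3698351229599/655835) = -655835/3698351229599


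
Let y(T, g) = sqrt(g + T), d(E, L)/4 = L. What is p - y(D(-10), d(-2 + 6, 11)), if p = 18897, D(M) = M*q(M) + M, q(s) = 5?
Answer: 18897 - 4*I ≈ 18897.0 - 4.0*I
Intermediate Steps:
d(E, L) = 4*L
D(M) = 6*M (D(M) = M*5 + M = 5*M + M = 6*M)
y(T, g) = sqrt(T + g)
p - y(D(-10), d(-2 + 6, 11)) = 18897 - sqrt(6*(-10) + 4*11) = 18897 - sqrt(-60 + 44) = 18897 - sqrt(-16) = 18897 - 4*I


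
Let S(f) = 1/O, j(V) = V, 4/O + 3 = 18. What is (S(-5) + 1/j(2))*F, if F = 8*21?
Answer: 714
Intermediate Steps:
O = 4/15 (O = 4/(-3 + 18) = 4/15 ≈ 0.26667)
S(f) = 15/4 (S(f) = 1/(4/15) = 15/4)
F = 168
(S(-5) + 1/j(2))*F = (15/4 + 1/2)*168 = (17/4)*168 = 714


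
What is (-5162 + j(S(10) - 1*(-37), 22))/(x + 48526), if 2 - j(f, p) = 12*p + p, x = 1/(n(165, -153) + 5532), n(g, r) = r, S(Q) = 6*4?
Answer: -4184862/37288765 ≈ -0.11223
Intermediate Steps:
S(Q) = 24
x = 1/5379 (x = 1/(-153 + 5532) = 1/5379 ≈ 0.00018591)
j(f, p) = 2 - 13*p (j(f, p) = 2 - (12*p + p) = 2 - 13*p)
(-5162 + j(S(10) - 1*(-37), 22))/(x + 48526) = (-5162 + (2 - 13*22))/(1/5379 + 48526) = (-5162 + (2 - 286))/(261021355/5379) = (-5162 - 284)*(5379/261021355) = -5446*5379/261021355 = -4184862/37288765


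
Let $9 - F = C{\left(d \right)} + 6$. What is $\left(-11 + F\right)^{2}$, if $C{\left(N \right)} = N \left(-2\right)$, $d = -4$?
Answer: $256$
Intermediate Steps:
$C{\left(N \right)} = - 2 N$
$F = -5$ ($F = 9 - \left(\left(-2\right) \left(-4\right) + 6\right) = 9 - \left(8 + 6\right) = 9 - 14 = -5$)
$\left(-11 + F\right)^{2} = \left(-11 - 5\right)^{2} = \left(-16\right)^{2} = 256$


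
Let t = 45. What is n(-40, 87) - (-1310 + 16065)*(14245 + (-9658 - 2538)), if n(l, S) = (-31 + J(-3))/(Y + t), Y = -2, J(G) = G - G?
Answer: -1300018816/43 ≈ -3.0233e+7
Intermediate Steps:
J(G) = 0
n(l, S) = -31/43 (n(l, S) = (-31 + 0)/(-2 + 45) = -31/43)
n(-40, 87) - (-1310 + 16065)*(14245 + (-9658 - 2538)) = -31/43 - (-1310 + 16065)*(14245 + (-9658 - 2538)) = -31/43 - 14755*(14245 - 12196) = -31/43 - 14755*2049 = -31/43 - 1*30232995 = -31/43 - 30232995 = -1300018816/43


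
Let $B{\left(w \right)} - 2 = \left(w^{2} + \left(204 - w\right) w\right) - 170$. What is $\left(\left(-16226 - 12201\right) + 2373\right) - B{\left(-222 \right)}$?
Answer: $19402$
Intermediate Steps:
$B{\left(w \right)} = -168 + w^{2} + w \left(204 - w\right)$ ($B{\left(w \right)} = 2 - \left(170 - w^{2} - \left(204 - w\right) w\right) = 2 - \left(170 - w^{2} - w \left(204 - w\right)\right) = 2 + \left(-170 + w^{2} + w \left(204 - w\right)\right) = -168 + w^{2} + w \left(204 - w\right)$)
$\left(\left(-16226 - 12201\right) + 2373\right) - B{\left(-222 \right)} = \left(\left(-16226 - 12201\right) + 2373\right) - \left(-168 + 204 \left(-222\right)\right) = \left(-28427 + 2373\right) - \left(-168 - 45288\right) = -26054 - -45456 = -26054 + 45456 = 19402$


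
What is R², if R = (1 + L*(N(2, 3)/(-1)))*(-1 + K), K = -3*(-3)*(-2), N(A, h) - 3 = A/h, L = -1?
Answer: 70756/9 ≈ 7861.8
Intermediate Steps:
N(A, h) = 3 + A/h
K = -18 (K = 9*(-2) = -18)
R = -266/3 (R = (1 - (3 + 2/3)/(-1))*(-1 - 18) = (1 - (3 + 2*(⅓))*(-1))*(-19) = (1 - (3 + ⅔)*(-1))*(-19) = (1 - 11*(-1)/3)*(-19) = (1 - 1*(-11/3))*(-19) = (1 + 11/3)*(-19) = (14/3)*(-19) = -266/3 ≈ -88.667)
R² = (-266/3)² = 70756/9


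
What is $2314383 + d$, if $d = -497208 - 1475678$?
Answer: $341497$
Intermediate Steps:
$d = -1972886$
$2314383 + d = 2314383 - 1972886 = 341497$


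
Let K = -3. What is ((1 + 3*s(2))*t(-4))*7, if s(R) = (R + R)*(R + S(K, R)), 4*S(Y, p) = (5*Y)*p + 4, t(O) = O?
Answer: 1484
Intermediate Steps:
S(Y, p) = 1 + 5*Y*p/4 (S(Y, p) = ((5*Y)*p + 4)/4 = (5*Y*p + 4)/4 = (4 + 5*Y*p)/4 = 1 + 5*Y*p/4)
s(R) = 2*R*(1 - 11*R/4) (s(R) = (R + R)*(R + (1 + (5/4)*(-3)*R)) = (2*R)*(R + (1 - 15*R/4)) = (2*R)*(1 - 11*R/4) = 2*R*(1 - 11*R/4))
((1 + 3*s(2))*t(-4))*7 = ((1 + 3*((½)*2*(4 - 11*2)))*(-4))*7 = ((1 + 3*((½)*2*(4 - 22)))*(-4))*7 = ((1 + 3*((½)*2*(-18)))*(-4))*7 = ((1 + 3*(-18))*(-4))*7 = ((1 - 54)*(-4))*7 = -53*(-4)*7 = 212*7 = 1484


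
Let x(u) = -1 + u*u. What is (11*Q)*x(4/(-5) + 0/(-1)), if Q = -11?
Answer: 1089/25 ≈ 43.560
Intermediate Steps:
x(u) = -1 + u**2
(11*Q)*x(4/(-5) + 0/(-1)) = (11*(-11))*(-1 + (4/(-5) + 0/(-1))**2) = -121*(-1 + (4*(-1/5) + 0*(-1))**2) = -121*(-1 + (-4/5 + 0)**2) = -121*(-1 + (-4/5)**2) = -121*(-1 + 16/25) = -121*(-9/25) = 1089/25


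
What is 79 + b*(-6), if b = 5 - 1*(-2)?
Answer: 37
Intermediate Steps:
b = 7 (b = 5 + 2 = 7)
79 + b*(-6) = 79 + 7*(-6) = 79 - 42 = 37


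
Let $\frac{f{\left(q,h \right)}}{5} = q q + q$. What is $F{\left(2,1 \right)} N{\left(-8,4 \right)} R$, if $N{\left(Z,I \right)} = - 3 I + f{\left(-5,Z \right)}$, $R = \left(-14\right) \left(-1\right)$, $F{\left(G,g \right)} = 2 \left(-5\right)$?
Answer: $-12320$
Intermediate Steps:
$f{\left(q,h \right)} = 5 q + 5 q^{2}$ ($f{\left(q,h \right)} = 5 \left(q q + q\right) = 5 \left(q^{2} + q\right) = 5 \left(q + q^{2}\right) = 5 q + 5 q^{2}$)
$F{\left(G,g \right)} = -10$
$R = 14$
$N{\left(Z,I \right)} = 100 - 3 I$ ($N{\left(Z,I \right)} = - 3 I + 5 \left(-5\right) \left(1 - 5\right) = - 3 I + 5 \left(-5\right) \left(-4\right) = - 3 I + 100 = 100 - 3 I$)
$F{\left(2,1 \right)} N{\left(-8,4 \right)} R = - 10 \left(100 - 12\right) 14 = \left(-10\right) 88 \cdot 14 = \left(-880\right) 14 = -12320$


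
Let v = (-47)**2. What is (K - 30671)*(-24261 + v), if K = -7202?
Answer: 835175396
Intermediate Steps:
v = 2209
(K - 30671)*(-24261 + v) = (-7202 - 30671)*(-24261 + 2209) = -37873*(-22052) = 835175396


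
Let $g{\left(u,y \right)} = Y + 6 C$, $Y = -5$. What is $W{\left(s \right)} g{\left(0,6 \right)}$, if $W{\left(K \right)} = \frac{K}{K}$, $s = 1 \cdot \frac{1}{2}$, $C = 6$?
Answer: $31$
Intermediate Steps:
$s = \frac{1}{2}$ ($s = 1 \cdot \frac{1}{2} = \frac{1}{2} \approx 0.5$)
$g{\left(u,y \right)} = 31$ ($g{\left(u,y \right)} = -5 + 6 \cdot 6 = -5 + 36 = 31$)
$W{\left(K \right)} = 1$
$W{\left(s \right)} g{\left(0,6 \right)} = 1 \cdot 31 = 31$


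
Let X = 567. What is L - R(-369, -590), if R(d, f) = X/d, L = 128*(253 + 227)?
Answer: 2519103/41 ≈ 61442.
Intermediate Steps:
L = 61440 (L = 128*480 = 61440)
R(d, f) = 567/d
L - R(-369, -590) = 61440 - 567/(-369) = 61440 - 567*(-1)/369 = 61440 - 1*(-63/41) = 61440 + 63/41 = 2519103/41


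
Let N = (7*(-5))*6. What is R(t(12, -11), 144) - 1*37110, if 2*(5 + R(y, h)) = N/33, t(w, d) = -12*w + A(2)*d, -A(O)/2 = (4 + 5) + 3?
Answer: -408300/11 ≈ -37118.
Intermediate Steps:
A(O) = -24 (A(O) = -2*((4 + 5) + 3) = -2*(9 + 3) = -2*12 = -24)
N = -210 (N = -35*6 = -210)
t(w, d) = -24*d - 12*w (t(w, d) = -12*w - 24*d = -24*d - 12*w)
R(y, h) = -90/11 (R(y, h) = -5 + (-210/33)/2 = -5 + (-210*1/33)/2 = -5 + (½)*(-70/11) = -5 - 35/11 = -90/11)
R(t(12, -11), 144) - 1*37110 = -90/11 - 1*37110 = -90/11 - 37110 = -408300/11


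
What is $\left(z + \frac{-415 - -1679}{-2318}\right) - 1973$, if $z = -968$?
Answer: $- \frac{3409251}{1159} \approx -2941.5$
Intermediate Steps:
$\left(z + \frac{-415 - -1679}{-2318}\right) - 1973 = \left(-968 + \frac{-415 - -1679}{-2318}\right) - 1973 = \left(-968 + \left(-415 + 1679\right) \left(- \frac{1}{2318}\right)\right) - 1973 = \left(-968 + 1264 \left(- \frac{1}{2318}\right)\right) - 1973 = \left(-968 - \frac{632}{1159}\right) - 1973 = - \frac{1122544}{1159} - 1973 = - \frac{3409251}{1159}$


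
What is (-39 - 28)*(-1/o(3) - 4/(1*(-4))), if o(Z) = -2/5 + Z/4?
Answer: 871/7 ≈ 124.43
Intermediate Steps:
o(Z) = -⅖ + Z/4 (o(Z) = -2*⅕ + Z*(¼) = -⅖ + Z/4)
(-39 - 28)*(-1/o(3) - 4/(1*(-4))) = (-39 - 28)*(-1/(-⅖ + (¼)*3) - 4/(1*(-4))) = -67*(-1/(-⅖ + ¾) - 4/(-4)) = -67*(-1/7/20 - 4*(-¼)) = -67*(-1*20/7 + 1) = -67*(-20/7 + 1) = -67*(-13/7) = 871/7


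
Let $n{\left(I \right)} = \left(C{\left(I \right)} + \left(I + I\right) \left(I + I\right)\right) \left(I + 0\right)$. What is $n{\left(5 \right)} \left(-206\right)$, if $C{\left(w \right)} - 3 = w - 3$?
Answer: $-108150$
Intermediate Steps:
$C{\left(w \right)} = w$ ($C{\left(w \right)} = 3 + \left(w - 3\right) = 3 + \left(-3 + w\right) = w$)
$n{\left(I \right)} = I \left(I + 4 I^{2}\right)$ ($n{\left(I \right)} = \left(I + \left(I + I\right) \left(I + I\right)\right) \left(I + 0\right) = \left(I + 2 I 2 I\right) I = \left(I + 4 I^{2}\right) I = I \left(I + 4 I^{2}\right)$)
$n{\left(5 \right)} \left(-206\right) = 5^{2} \left(1 + 4 \cdot 5\right) \left(-206\right) = 25 \left(1 + 20\right) \left(-206\right) = 25 \cdot 21 \left(-206\right) = 525 \left(-206\right) = -108150$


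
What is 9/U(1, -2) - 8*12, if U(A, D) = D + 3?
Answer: -87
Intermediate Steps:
U(A, D) = 3 + D
9/U(1, -2) - 8*12 = 9/(3 - 2) - 8*12 = 9/1 - 96 = 9*1 - 96 = 9 - 96 = -87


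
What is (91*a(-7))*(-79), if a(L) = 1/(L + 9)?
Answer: -7189/2 ≈ -3594.5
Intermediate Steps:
a(L) = 1/(9 + L)
(91*a(-7))*(-79) = (91/(9 - 7))*(-79) = (91/2)*(-79) = -7189/2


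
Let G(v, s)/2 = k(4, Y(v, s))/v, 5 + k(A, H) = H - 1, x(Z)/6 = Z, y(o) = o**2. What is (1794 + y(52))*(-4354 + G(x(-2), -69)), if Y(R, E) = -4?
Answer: -58730386/3 ≈ -1.9577e+7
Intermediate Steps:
x(Z) = 6*Z
k(A, H) = -6 + H (k(A, H) = -5 + (H - 1) = -5 + (-1 + H) = -6 + H)
G(v, s) = -20/v (G(v, s) = 2*((-6 - 4)/v) = 2*(-10/v) = -20/v)
(1794 + y(52))*(-4354 + G(x(-2), -69)) = (1794 + 52**2)*(-4354 - 20/(6*(-2))) = (1794 + 2704)*(-4354 - 20/(-12)) = 4498*(-4354 - 20*(-1/12)) = 4498*(-4354 + 5/3) = 4498*(-13057/3) = -58730386/3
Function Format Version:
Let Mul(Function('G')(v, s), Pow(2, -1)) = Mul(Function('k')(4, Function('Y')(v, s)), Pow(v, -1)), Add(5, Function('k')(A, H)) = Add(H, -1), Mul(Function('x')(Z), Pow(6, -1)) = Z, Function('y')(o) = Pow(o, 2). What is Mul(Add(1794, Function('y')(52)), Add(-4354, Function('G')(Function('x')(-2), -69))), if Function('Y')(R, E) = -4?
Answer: Rational(-58730386, 3) ≈ -1.9577e+7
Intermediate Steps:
Function('x')(Z) = Mul(6, Z)
Function('k')(A, H) = Add(-6, H) (Function('k')(A, H) = Add(-5, Add(H, -1)) = Add(-5, Add(-1, H)) = Add(-6, H))
Function('G')(v, s) = Mul(-20, Pow(v, -1)) (Function('G')(v, s) = Mul(2, Mul(Add(-6, -4), Pow(v, -1))) = Mul(2, Mul(-10, Pow(v, -1))) = Mul(-20, Pow(v, -1)))
Mul(Add(1794, Function('y')(52)), Add(-4354, Function('G')(Function('x')(-2), -69))) = Mul(Add(1794, Pow(52, 2)), Add(-4354, Mul(-20, Pow(Mul(6, -2), -1)))) = Mul(Add(1794, 2704), Add(-4354, Mul(-20, Pow(-12, -1)))) = Mul(4498, Add(-4354, Mul(-20, Rational(-1, 12)))) = Mul(4498, Add(-4354, Rational(5, 3))) = Mul(4498, Rational(-13057, 3)) = Rational(-58730386, 3)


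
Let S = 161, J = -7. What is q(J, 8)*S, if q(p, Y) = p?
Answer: -1127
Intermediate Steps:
q(J, 8)*S = -7*161 = -1127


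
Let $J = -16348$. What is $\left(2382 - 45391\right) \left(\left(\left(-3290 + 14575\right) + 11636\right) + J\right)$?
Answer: $-282698157$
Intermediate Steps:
$\left(2382 - 45391\right) \left(\left(\left(-3290 + 14575\right) + 11636\right) + J\right) = \left(2382 - 45391\right) \left(\left(\left(-3290 + 14575\right) + 11636\right) - 16348\right) = - 43009 \left(\left(11285 + 11636\right) - 16348\right) = - 43009 \left(22921 - 16348\right) = \left(-43009\right) 6573 = -282698157$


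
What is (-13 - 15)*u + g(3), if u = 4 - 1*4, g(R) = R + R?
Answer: 6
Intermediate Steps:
g(R) = 2*R
u = 0 (u = 4 - 4 = 0)
(-13 - 15)*u + g(3) = (-13 - 15)*0 + 2*3 = -28*0 + 6 = 0 + 6 = 6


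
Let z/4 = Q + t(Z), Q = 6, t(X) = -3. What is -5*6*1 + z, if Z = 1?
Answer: -18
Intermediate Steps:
z = 12 (z = 4*(6 - 3) = 4*3 = 12)
-5*6*1 + z = -5*6*1 + 12 = -30*1 + 12 = -30 + 12 = -18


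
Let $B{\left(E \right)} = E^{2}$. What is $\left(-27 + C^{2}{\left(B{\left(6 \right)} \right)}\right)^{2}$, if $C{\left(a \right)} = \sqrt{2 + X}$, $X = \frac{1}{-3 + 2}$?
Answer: $676$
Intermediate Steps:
$X = -1$ ($X = \frac{1}{-1} = -1$)
$C{\left(a \right)} = 1$ ($C{\left(a \right)} = \sqrt{2 - 1} = \sqrt{1} = 1$)
$\left(-27 + C^{2}{\left(B{\left(6 \right)} \right)}\right)^{2} = \left(-27 + 1^{2}\right)^{2} = \left(-27 + 1\right)^{2} = \left(-26\right)^{2} = 676$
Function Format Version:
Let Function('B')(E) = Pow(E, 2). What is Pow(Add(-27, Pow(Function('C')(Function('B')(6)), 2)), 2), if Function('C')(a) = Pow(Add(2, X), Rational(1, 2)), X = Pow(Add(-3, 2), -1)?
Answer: 676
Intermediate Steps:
X = -1 (X = Pow(-1, -1) = -1)
Function('C')(a) = 1 (Function('C')(a) = Pow(Add(2, -1), Rational(1, 2)) = Pow(1, Rational(1, 2)) = 1)
Pow(Add(-27, Pow(Function('C')(Function('B')(6)), 2)), 2) = Pow(Add(-27, Pow(1, 2)), 2) = Pow(Add(-27, 1), 2) = Pow(-26, 2) = 676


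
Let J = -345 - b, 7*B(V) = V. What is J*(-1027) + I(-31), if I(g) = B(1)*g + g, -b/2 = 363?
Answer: -2739257/7 ≈ -3.9132e+5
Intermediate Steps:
b = -726 (b = -2*363 = -726)
B(V) = V/7
I(g) = 8*g/7 (I(g) = ((⅐)*1)*g + g = g/7 + g = 8*g/7)
J = 381 (J = -345 - 1*(-726) = -345 + 726 = 381)
J*(-1027) + I(-31) = 381*(-1027) + (8/7)*(-31) = -391287 - 248/7 = -2739257/7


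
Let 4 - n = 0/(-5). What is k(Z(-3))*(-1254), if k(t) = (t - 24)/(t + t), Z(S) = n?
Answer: 3135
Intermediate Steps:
n = 4 (n = 4 - 0/(-5) = 4 - 0*(-1)/5 = 4 - 1*0 = 4 + 0 = 4)
Z(S) = 4
k(t) = (-24 + t)/(2*t) (k(t) = (-24 + t)/((2*t)) = (-24 + t)*(1/(2*t)) = (-24 + t)/(2*t))
k(Z(-3))*(-1254) = ((1/2)*(-24 + 4)/4)*(-1254) = ((1/2)*(1/4)*(-20))*(-1254) = -5/2*(-1254) = 3135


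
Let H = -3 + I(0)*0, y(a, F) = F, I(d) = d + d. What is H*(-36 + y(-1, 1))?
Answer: 105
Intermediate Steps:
I(d) = 2*d
H = -3 (H = -3 + (2*0)*0 = -3 + 0*0 = -3 + 0 = -3)
H*(-36 + y(-1, 1)) = -3*(-36 + 1) = -3*(-35) = 105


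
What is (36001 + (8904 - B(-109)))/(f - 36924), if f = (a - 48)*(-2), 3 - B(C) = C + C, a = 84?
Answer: -11171/9249 ≈ -1.2078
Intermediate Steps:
B(C) = 3 - 2*C (B(C) = 3 - (C + C) = 3 - 2*C)
f = -72 (f = (84 - 48)*(-2) = 36*(-2) = -72)
(36001 + (8904 - B(-109)))/(f - 36924) = (36001 + (8904 - (3 - 2*(-109))))/(-72 - 36924) = (36001 + (8904 - (3 + 218)))/(-36996) = (36001 + (8904 - 1*221))*(-1/36996) = (36001 + (8904 - 221))*(-1/36996) = (36001 + 8683)*(-1/36996) = 44684*(-1/36996) = -11171/9249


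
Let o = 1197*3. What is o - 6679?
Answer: -3088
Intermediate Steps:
o = 3591
o - 6679 = 3591 - 6679 = -3088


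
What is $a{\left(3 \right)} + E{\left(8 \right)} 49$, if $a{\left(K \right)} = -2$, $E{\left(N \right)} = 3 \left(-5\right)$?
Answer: $-737$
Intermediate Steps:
$E{\left(N \right)} = -15$
$a{\left(3 \right)} + E{\left(8 \right)} 49 = -2 - 735 = -737$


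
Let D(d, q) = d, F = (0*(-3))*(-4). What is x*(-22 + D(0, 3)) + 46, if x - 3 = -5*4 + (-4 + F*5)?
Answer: 508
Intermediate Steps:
F = 0 (F = 0*(-4) = 0)
x = -21 (x = 3 + (-5*4 + (-4 + 0*5)) = 3 + (-20 + (-4 + 0)) = 3 + (-20 - 4) = 3 - 24 = -21)
x*(-22 + D(0, 3)) + 46 = -21*(-22 + 0) + 46 = -21*(-22) + 46 = 462 + 46 = 508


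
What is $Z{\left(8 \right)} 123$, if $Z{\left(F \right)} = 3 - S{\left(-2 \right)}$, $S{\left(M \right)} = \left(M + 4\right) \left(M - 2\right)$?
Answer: $1353$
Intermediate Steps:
$S{\left(M \right)} = \left(-2 + M\right) \left(4 + M\right)$ ($S{\left(M \right)} = \left(4 + M\right) \left(-2 + M\right) = \left(-2 + M\right) \left(4 + M\right)$)
$Z{\left(F \right)} = 11$ ($Z{\left(F \right)} = 3 - \left(-8 + \left(-2\right)^{2} + 2 \left(-2\right)\right) = 3 - \left(-8 + 4 - 4\right) = 3 - -8 = 3 + 8 = 11$)
$Z{\left(8 \right)} 123 = 11 \cdot 123 = 1353$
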